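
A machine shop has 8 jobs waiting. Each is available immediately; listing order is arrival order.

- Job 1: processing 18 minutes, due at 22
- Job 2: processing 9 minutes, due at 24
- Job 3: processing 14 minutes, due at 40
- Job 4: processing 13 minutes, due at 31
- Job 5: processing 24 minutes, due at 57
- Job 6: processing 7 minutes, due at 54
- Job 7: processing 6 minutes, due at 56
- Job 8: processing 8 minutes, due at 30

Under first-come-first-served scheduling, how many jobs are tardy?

7

FIFO (arrival order): Job 1 Job 2 Job 3 Job 4 Job 5 Job 6 Job 7 Job 8.
Job 1: 0→18, due 22, tardiness 0
Job 2: 18→27, due 24, tardiness 3
Job 3: 27→41, due 40, tardiness 1
Job 4: 41→54, due 31, tardiness 23
Job 5: 54→78, due 57, tardiness 21
Job 6: 78→85, due 54, tardiness 31
Job 7: 85→91, due 56, tardiness 35
Job 8: 91→99, due 30, tardiness 69
Late jobs: 7.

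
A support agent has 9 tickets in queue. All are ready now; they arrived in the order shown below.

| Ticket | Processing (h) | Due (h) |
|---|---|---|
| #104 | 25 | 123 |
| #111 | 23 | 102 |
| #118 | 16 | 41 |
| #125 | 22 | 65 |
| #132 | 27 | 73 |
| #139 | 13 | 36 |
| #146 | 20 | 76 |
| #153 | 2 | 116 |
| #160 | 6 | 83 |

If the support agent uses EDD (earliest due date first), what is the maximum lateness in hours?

EDD (increasing due date): #139 #118 #125 #132 #146 #160 #111 #153 #104.
#139: 0→13, due 36, lateness -23
#118: 13→29, due 41, lateness -12
#125: 29→51, due 65, lateness -14
#132: 51→78, due 73, lateness 5
#146: 78→98, due 76, lateness 22
#160: 98→104, due 83, lateness 21
#111: 104→127, due 102, lateness 25
#153: 127→129, due 116, lateness 13
#104: 129→154, due 123, lateness 31
Maximum = 31.

31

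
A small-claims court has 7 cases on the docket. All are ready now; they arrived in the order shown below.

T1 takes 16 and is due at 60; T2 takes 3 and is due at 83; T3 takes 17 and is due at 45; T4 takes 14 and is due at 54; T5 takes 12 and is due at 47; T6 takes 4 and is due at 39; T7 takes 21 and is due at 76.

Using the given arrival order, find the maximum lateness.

FIFO (arrival order): T1 T2 T3 T4 T5 T6 T7.
T1: 0→16, due 60, lateness -44
T2: 16→19, due 83, lateness -64
T3: 19→36, due 45, lateness -9
T4: 36→50, due 54, lateness -4
T5: 50→62, due 47, lateness 15
T6: 62→66, due 39, lateness 27
T7: 66→87, due 76, lateness 11
Maximum = 27.

27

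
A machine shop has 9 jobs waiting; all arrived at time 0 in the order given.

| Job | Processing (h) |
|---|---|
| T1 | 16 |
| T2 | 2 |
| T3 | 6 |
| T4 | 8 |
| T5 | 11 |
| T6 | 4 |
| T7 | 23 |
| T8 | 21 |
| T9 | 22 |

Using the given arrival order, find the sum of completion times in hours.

454

FIFO (arrival order): T1 T2 T3 T4 T5 T6 T7 T8 T9.
T1: 0→16
T2: 16→18
T3: 18→24
T4: 24→32
T5: 32→43
T6: 43→47
T7: 47→70
T8: 70→91
T9: 91→113
Sum = 16+18+24+32+43+47+70+91+113 = 454.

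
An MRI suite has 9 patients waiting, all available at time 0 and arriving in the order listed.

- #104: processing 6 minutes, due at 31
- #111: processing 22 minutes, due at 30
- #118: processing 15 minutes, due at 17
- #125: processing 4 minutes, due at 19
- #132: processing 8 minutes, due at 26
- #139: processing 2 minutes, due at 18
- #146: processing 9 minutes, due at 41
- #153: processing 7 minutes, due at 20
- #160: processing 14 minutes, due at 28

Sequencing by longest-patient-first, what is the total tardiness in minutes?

LPT (decreasing processing time): #111 #118 #160 #146 #132 #153 #104 #125 #139.
#111: 0→22, due 30, tardiness 0
#118: 22→37, due 17, tardiness 20
#160: 37→51, due 28, tardiness 23
#146: 51→60, due 41, tardiness 19
#132: 60→68, due 26, tardiness 42
#153: 68→75, due 20, tardiness 55
#104: 75→81, due 31, tardiness 50
#125: 81→85, due 19, tardiness 66
#139: 85→87, due 18, tardiness 69
Sum = 0+20+23+19+42+55+50+66+69 = 344.

344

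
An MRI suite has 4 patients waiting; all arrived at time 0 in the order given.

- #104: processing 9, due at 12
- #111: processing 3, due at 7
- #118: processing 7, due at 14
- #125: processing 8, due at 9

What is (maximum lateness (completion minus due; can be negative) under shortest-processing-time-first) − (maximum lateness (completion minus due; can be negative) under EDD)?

2

SPT (increasing processing time): #111 #118 #125 #104.
#111: 0→3, due 7, lateness -4
#118: 3→10, due 14, lateness -4
#125: 10→18, due 9, lateness 9
#104: 18→27, due 12, lateness 15
Maximum = 15.
EDD (increasing due date): #111 #125 #104 #118.
#111: 0→3, due 7, lateness -4
#125: 3→11, due 9, lateness 2
#104: 11→20, due 12, lateness 8
#118: 20→27, due 14, lateness 13
Maximum = 13.
Difference = 15 − 13 = 2.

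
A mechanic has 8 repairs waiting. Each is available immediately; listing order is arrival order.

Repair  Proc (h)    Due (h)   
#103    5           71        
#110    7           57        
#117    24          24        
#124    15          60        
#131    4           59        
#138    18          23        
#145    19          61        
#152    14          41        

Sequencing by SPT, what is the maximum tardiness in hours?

82

SPT (increasing processing time): #131 #103 #110 #152 #124 #138 #145 #117.
#131: 0→4, due 59, tardiness 0
#103: 4→9, due 71, tardiness 0
#110: 9→16, due 57, tardiness 0
#152: 16→30, due 41, tardiness 0
#124: 30→45, due 60, tardiness 0
#138: 45→63, due 23, tardiness 40
#145: 63→82, due 61, tardiness 21
#117: 82→106, due 24, tardiness 82
Maximum = 82.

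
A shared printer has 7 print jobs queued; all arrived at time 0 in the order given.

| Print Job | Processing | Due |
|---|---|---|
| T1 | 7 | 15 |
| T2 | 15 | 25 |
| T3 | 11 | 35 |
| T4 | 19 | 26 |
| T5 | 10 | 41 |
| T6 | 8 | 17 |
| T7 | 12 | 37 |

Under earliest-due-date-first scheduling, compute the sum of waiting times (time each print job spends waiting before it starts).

233

EDD (increasing due date): T1 T6 T2 T4 T3 T7 T5.
T1: waits 0, runs 0→7
T6: waits 7, runs 7→15
T2: waits 15, runs 15→30
T4: waits 30, runs 30→49
T3: waits 49, runs 49→60
T7: waits 60, runs 60→72
T5: waits 72, runs 72→82
Sum = 0+7+15+30+49+60+72 = 233.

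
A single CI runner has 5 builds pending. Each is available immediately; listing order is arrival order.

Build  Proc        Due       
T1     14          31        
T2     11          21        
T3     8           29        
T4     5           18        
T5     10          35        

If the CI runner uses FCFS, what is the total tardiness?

41

FIFO (arrival order): T1 T2 T3 T4 T5.
T1: 0→14, due 31, tardiness 0
T2: 14→25, due 21, tardiness 4
T3: 25→33, due 29, tardiness 4
T4: 33→38, due 18, tardiness 20
T5: 38→48, due 35, tardiness 13
Sum = 0+4+4+20+13 = 41.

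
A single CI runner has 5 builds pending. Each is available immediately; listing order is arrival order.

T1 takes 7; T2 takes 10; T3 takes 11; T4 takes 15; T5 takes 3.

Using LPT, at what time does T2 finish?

LPT (decreasing processing time): T4 T3 T2 T1 T5.
T4: 0→15
T3: 15→26
T2: 26→36

36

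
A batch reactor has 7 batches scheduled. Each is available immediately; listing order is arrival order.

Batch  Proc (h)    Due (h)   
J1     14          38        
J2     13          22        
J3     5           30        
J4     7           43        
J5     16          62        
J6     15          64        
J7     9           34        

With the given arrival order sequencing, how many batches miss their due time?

FIFO (arrival order): J1 J2 J3 J4 J5 J6 J7.
J1: 0→14, due 38, tardiness 0
J2: 14→27, due 22, tardiness 5
J3: 27→32, due 30, tardiness 2
J4: 32→39, due 43, tardiness 0
J5: 39→55, due 62, tardiness 0
J6: 55→70, due 64, tardiness 6
J7: 70→79, due 34, tardiness 45
Late batches: 4.

4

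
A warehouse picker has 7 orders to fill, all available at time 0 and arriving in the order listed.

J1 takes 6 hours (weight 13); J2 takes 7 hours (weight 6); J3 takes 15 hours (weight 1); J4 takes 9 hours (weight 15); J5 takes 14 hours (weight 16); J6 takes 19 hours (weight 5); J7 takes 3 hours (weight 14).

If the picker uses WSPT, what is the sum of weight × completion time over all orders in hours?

1538

WSPT (decreasing weight/processing-time ratio): J7 J1 J4 J5 J2 J6 J3.
J7: finishes 3, weight 14, w·C = 42
J1: finishes 9, weight 13, w·C = 117
J4: finishes 18, weight 15, w·C = 270
J5: finishes 32, weight 16, w·C = 512
J2: finishes 39, weight 6, w·C = 234
J6: finishes 58, weight 5, w·C = 290
J3: finishes 73, weight 1, w·C = 73
Sum = 42+117+270+512+234+290+73 = 1538.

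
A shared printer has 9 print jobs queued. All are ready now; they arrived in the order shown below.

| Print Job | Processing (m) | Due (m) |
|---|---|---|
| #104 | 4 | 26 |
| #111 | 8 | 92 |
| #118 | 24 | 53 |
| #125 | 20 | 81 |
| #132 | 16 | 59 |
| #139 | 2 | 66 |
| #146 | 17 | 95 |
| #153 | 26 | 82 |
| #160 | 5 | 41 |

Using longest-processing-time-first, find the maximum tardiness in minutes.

94

LPT (decreasing processing time): #153 #118 #125 #146 #132 #111 #160 #104 #139.
#153: 0→26, due 82, tardiness 0
#118: 26→50, due 53, tardiness 0
#125: 50→70, due 81, tardiness 0
#146: 70→87, due 95, tardiness 0
#132: 87→103, due 59, tardiness 44
#111: 103→111, due 92, tardiness 19
#160: 111→116, due 41, tardiness 75
#104: 116→120, due 26, tardiness 94
#139: 120→122, due 66, tardiness 56
Maximum = 94.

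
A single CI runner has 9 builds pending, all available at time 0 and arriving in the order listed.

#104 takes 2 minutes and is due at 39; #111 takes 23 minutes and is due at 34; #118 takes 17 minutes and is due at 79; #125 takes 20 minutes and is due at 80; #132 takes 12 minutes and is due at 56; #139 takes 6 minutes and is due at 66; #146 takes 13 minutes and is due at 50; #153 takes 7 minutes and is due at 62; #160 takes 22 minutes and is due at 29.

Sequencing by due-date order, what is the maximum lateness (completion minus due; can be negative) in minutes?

EDD (increasing due date): #160 #111 #104 #146 #132 #153 #139 #118 #125.
#160: 0→22, due 29, lateness -7
#111: 22→45, due 34, lateness 11
#104: 45→47, due 39, lateness 8
#146: 47→60, due 50, lateness 10
#132: 60→72, due 56, lateness 16
#153: 72→79, due 62, lateness 17
#139: 79→85, due 66, lateness 19
#118: 85→102, due 79, lateness 23
#125: 102→122, due 80, lateness 42
Maximum = 42.

42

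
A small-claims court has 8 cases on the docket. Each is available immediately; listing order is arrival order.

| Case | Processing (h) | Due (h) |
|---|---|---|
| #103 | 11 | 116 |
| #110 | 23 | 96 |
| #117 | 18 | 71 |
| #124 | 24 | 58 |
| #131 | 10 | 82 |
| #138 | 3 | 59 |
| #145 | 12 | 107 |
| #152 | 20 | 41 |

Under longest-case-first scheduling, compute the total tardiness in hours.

138

LPT (decreasing processing time): #124 #110 #152 #117 #145 #103 #131 #138.
#124: 0→24, due 58, tardiness 0
#110: 24→47, due 96, tardiness 0
#152: 47→67, due 41, tardiness 26
#117: 67→85, due 71, tardiness 14
#145: 85→97, due 107, tardiness 0
#103: 97→108, due 116, tardiness 0
#131: 108→118, due 82, tardiness 36
#138: 118→121, due 59, tardiness 62
Sum = 0+0+26+14+0+0+36+62 = 138.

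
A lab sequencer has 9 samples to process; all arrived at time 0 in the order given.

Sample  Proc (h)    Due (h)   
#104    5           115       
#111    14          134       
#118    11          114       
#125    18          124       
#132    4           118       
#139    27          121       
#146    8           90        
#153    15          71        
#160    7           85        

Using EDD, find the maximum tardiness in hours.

0

EDD (increasing due date): #153 #160 #146 #118 #104 #132 #139 #125 #111.
#153: 0→15, due 71, tardiness 0
#160: 15→22, due 85, tardiness 0
#146: 22→30, due 90, tardiness 0
#118: 30→41, due 114, tardiness 0
#104: 41→46, due 115, tardiness 0
#132: 46→50, due 118, tardiness 0
#139: 50→77, due 121, tardiness 0
#125: 77→95, due 124, tardiness 0
#111: 95→109, due 134, tardiness 0
Maximum = 0.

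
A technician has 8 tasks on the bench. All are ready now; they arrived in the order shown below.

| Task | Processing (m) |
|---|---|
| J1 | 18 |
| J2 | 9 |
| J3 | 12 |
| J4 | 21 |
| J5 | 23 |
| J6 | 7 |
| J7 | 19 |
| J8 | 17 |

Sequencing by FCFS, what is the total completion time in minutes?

FIFO (arrival order): J1 J2 J3 J4 J5 J6 J7 J8.
J1: 0→18
J2: 18→27
J3: 27→39
J4: 39→60
J5: 60→83
J6: 83→90
J7: 90→109
J8: 109→126
Sum = 18+27+39+60+83+90+109+126 = 552.

552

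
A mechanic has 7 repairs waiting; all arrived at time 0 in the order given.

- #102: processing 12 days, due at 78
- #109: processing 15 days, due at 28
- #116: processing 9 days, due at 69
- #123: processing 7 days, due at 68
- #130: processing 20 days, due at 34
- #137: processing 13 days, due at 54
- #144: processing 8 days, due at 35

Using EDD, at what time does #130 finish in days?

EDD (increasing due date): #109 #130 #144 #137 #123 #116 #102.
#109: 0→15
#130: 15→35

35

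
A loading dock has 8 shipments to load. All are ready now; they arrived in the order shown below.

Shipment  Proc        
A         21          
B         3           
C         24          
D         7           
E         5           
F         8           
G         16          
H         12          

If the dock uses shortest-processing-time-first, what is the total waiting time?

207

SPT (increasing processing time): B E D F H G A C.
B: waits 0, runs 0→3
E: waits 3, runs 3→8
D: waits 8, runs 8→15
F: waits 15, runs 15→23
H: waits 23, runs 23→35
G: waits 35, runs 35→51
A: waits 51, runs 51→72
C: waits 72, runs 72→96
Sum = 0+3+8+15+23+35+51+72 = 207.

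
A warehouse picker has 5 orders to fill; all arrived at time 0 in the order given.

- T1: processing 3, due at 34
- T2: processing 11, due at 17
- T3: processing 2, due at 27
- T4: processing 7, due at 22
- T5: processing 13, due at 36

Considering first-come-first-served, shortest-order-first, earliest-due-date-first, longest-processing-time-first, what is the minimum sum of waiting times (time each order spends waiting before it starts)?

42

FIFO (arrival order): T1 T2 T3 T4 T5.
T1: waits 0, runs 0→3
T2: waits 3, runs 3→14
T3: waits 14, runs 14→16
T4: waits 16, runs 16→23
T5: waits 23, runs 23→36
Sum = 0+3+14+16+23 = 56.
SPT (increasing processing time): T3 T1 T4 T2 T5.
T3: waits 0, runs 0→2
T1: waits 2, runs 2→5
T4: waits 5, runs 5→12
T2: waits 12, runs 12→23
T5: waits 23, runs 23→36
Sum = 0+2+5+12+23 = 42.
EDD (increasing due date): T2 T4 T3 T1 T5.
T2: waits 0, runs 0→11
T4: waits 11, runs 11→18
T3: waits 18, runs 18→20
T1: waits 20, runs 20→23
T5: waits 23, runs 23→36
Sum = 0+11+18+20+23 = 72.
LPT (decreasing processing time): T5 T2 T4 T1 T3.
T5: waits 0, runs 0→13
T2: waits 13, runs 13→24
T4: waits 24, runs 24→31
T1: waits 31, runs 31→34
T3: waits 34, runs 34→36
Sum = 0+13+24+31+34 = 102.
FIFO 56, SPT 42, EDD 72, LPT 102 → minimum 42.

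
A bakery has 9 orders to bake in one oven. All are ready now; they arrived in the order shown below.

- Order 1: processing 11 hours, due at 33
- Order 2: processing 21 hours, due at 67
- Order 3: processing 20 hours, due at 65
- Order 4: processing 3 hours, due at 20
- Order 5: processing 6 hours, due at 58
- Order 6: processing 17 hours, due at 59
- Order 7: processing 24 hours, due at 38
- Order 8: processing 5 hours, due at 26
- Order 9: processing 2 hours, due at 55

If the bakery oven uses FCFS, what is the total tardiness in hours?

256

FIFO (arrival order): Order 1 Order 2 Order 3 Order 4 Order 5 Order 6 Order 7 Order 8 Order 9.
Order 1: 0→11, due 33, tardiness 0
Order 2: 11→32, due 67, tardiness 0
Order 3: 32→52, due 65, tardiness 0
Order 4: 52→55, due 20, tardiness 35
Order 5: 55→61, due 58, tardiness 3
Order 6: 61→78, due 59, tardiness 19
Order 7: 78→102, due 38, tardiness 64
Order 8: 102→107, due 26, tardiness 81
Order 9: 107→109, due 55, tardiness 54
Sum = 0+0+0+35+3+19+64+81+54 = 256.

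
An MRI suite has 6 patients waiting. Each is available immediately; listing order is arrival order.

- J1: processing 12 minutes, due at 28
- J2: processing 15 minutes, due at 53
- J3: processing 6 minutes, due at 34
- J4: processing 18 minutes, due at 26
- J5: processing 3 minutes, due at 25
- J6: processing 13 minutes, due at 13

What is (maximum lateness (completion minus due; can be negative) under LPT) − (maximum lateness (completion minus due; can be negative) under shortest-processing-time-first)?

1

LPT (decreasing processing time): J4 J2 J6 J1 J3 J5.
J4: 0→18, due 26, lateness -8
J2: 18→33, due 53, lateness -20
J6: 33→46, due 13, lateness 33
J1: 46→58, due 28, lateness 30
J3: 58→64, due 34, lateness 30
J5: 64→67, due 25, lateness 42
Maximum = 42.
SPT (increasing processing time): J5 J3 J1 J6 J2 J4.
J5: 0→3, due 25, lateness -22
J3: 3→9, due 34, lateness -25
J1: 9→21, due 28, lateness -7
J6: 21→34, due 13, lateness 21
J2: 34→49, due 53, lateness -4
J4: 49→67, due 26, lateness 41
Maximum = 41.
Difference = 42 − 41 = 1.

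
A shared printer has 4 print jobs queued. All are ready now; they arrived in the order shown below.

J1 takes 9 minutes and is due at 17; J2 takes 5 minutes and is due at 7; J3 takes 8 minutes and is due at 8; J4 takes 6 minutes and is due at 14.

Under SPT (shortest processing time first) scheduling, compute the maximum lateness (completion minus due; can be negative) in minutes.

SPT (increasing processing time): J2 J4 J3 J1.
J2: 0→5, due 7, lateness -2
J4: 5→11, due 14, lateness -3
J3: 11→19, due 8, lateness 11
J1: 19→28, due 17, lateness 11
Maximum = 11.

11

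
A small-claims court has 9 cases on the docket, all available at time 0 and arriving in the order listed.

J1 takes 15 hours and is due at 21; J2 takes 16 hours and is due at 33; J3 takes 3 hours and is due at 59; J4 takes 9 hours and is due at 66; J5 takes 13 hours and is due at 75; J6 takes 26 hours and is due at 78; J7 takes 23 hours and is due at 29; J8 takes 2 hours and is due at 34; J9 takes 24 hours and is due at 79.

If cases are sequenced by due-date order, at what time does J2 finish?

EDD (increasing due date): J1 J7 J2 J8 J3 J4 J5 J6 J9.
J1: 0→15
J7: 15→38
J2: 38→54

54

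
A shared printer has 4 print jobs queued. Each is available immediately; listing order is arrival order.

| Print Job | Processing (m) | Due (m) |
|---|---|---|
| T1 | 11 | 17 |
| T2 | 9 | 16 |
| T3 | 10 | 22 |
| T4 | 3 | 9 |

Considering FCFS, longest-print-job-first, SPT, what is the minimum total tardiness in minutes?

FIFO (arrival order): T1 T2 T3 T4.
T1: 0→11, due 17, tardiness 0
T2: 11→20, due 16, tardiness 4
T3: 20→30, due 22, tardiness 8
T4: 30→33, due 9, tardiness 24
Sum = 0+4+8+24 = 36.
LPT (decreasing processing time): T1 T3 T2 T4.
T1: 0→11, due 17, tardiness 0
T3: 11→21, due 22, tardiness 0
T2: 21→30, due 16, tardiness 14
T4: 30→33, due 9, tardiness 24
Sum = 0+0+14+24 = 38.
SPT (increasing processing time): T4 T2 T3 T1.
T4: 0→3, due 9, tardiness 0
T2: 3→12, due 16, tardiness 0
T3: 12→22, due 22, tardiness 0
T1: 22→33, due 17, tardiness 16
Sum = 0+0+0+16 = 16.
FIFO 36, LPT 38, SPT 16 → minimum 16.

16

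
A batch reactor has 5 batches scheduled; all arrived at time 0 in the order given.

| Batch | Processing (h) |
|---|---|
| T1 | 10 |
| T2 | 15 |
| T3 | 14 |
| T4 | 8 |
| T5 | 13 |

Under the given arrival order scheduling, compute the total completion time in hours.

FIFO (arrival order): T1 T2 T3 T4 T5.
T1: 0→10
T2: 10→25
T3: 25→39
T4: 39→47
T5: 47→60
Sum = 10+25+39+47+60 = 181.

181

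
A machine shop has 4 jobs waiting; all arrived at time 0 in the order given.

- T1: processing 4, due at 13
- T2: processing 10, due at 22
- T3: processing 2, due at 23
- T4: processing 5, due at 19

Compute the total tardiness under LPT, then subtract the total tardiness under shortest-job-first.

LPT (decreasing processing time): T2 T4 T1 T3.
T2: 0→10, due 22, tardiness 0
T4: 10→15, due 19, tardiness 0
T1: 15→19, due 13, tardiness 6
T3: 19→21, due 23, tardiness 0
Sum = 0+0+6+0 = 6.
SPT (increasing processing time): T3 T1 T4 T2.
T3: 0→2, due 23, tardiness 0
T1: 2→6, due 13, tardiness 0
T4: 6→11, due 19, tardiness 0
T2: 11→21, due 22, tardiness 0
Sum = 0+0+0+0 = 0.
Difference = 6 − 0 = 6.

6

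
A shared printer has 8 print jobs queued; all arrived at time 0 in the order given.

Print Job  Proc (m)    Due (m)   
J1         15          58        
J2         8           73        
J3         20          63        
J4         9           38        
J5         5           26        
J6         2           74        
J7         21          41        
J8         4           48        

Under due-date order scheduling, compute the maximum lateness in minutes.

EDD (increasing due date): J5 J4 J7 J8 J1 J3 J2 J6.
J5: 0→5, due 26, lateness -21
J4: 5→14, due 38, lateness -24
J7: 14→35, due 41, lateness -6
J8: 35→39, due 48, lateness -9
J1: 39→54, due 58, lateness -4
J3: 54→74, due 63, lateness 11
J2: 74→82, due 73, lateness 9
J6: 82→84, due 74, lateness 10
Maximum = 11.

11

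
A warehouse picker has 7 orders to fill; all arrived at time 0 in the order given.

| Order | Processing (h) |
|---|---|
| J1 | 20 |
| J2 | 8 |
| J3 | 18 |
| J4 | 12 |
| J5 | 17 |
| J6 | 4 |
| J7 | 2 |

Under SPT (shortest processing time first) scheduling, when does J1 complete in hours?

81

SPT (increasing processing time): J7 J6 J2 J4 J5 J3 J1.
J7: 0→2
J6: 2→6
J2: 6→14
J4: 14→26
J5: 26→43
J3: 43→61
J1: 61→81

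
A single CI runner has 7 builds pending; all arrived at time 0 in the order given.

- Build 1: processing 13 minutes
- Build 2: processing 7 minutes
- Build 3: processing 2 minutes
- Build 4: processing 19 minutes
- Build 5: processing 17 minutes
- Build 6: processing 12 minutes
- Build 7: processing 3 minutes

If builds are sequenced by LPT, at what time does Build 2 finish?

LPT (decreasing processing time): Build 4 Build 5 Build 1 Build 6 Build 2 Build 7 Build 3.
Build 4: 0→19
Build 5: 19→36
Build 1: 36→49
Build 6: 49→61
Build 2: 61→68

68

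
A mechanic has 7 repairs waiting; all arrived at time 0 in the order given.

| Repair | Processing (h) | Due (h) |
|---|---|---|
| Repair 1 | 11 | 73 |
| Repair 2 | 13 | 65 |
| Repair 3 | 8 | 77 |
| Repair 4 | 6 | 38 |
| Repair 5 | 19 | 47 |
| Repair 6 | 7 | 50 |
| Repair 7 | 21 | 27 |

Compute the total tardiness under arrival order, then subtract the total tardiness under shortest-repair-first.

FIFO (arrival order): Repair 1 Repair 2 Repair 3 Repair 4 Repair 5 Repair 6 Repair 7.
Repair 1: 0→11, due 73, tardiness 0
Repair 2: 11→24, due 65, tardiness 0
Repair 3: 24→32, due 77, tardiness 0
Repair 4: 32→38, due 38, tardiness 0
Repair 5: 38→57, due 47, tardiness 10
Repair 6: 57→64, due 50, tardiness 14
Repair 7: 64→85, due 27, tardiness 58
Sum = 0+0+0+0+10+14+58 = 82.
SPT (increasing processing time): Repair 4 Repair 6 Repair 3 Repair 1 Repair 2 Repair 5 Repair 7.
Repair 4: 0→6, due 38, tardiness 0
Repair 6: 6→13, due 50, tardiness 0
Repair 3: 13→21, due 77, tardiness 0
Repair 1: 21→32, due 73, tardiness 0
Repair 2: 32→45, due 65, tardiness 0
Repair 5: 45→64, due 47, tardiness 17
Repair 7: 64→85, due 27, tardiness 58
Sum = 0+0+0+0+0+17+58 = 75.
Difference = 82 − 75 = 7.

7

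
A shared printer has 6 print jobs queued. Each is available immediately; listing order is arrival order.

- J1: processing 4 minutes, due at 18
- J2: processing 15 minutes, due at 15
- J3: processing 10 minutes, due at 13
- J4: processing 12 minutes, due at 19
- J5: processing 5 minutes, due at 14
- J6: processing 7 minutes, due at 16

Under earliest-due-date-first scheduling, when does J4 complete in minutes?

EDD (increasing due date): J3 J5 J2 J6 J1 J4.
J3: 0→10
J5: 10→15
J2: 15→30
J6: 30→37
J1: 37→41
J4: 41→53

53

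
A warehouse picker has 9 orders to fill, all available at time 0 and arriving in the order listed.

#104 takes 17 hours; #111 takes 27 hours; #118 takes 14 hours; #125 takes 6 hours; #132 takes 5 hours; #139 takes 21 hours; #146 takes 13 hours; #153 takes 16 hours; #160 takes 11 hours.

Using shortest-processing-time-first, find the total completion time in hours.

502

SPT (increasing processing time): #132 #125 #160 #146 #118 #153 #104 #139 #111.
#132: 0→5
#125: 5→11
#160: 11→22
#146: 22→35
#118: 35→49
#153: 49→65
#104: 65→82
#139: 82→103
#111: 103→130
Sum = 5+11+22+35+49+65+82+103+130 = 502.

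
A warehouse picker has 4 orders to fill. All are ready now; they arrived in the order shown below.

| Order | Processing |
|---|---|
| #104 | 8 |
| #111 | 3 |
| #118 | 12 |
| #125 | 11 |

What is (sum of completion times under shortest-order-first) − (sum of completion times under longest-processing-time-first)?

-30

SPT (increasing processing time): #111 #104 #125 #118.
#111: 0→3
#104: 3→11
#125: 11→22
#118: 22→34
Sum = 3+11+22+34 = 70.
LPT (decreasing processing time): #118 #125 #104 #111.
#118: 0→12
#125: 12→23
#104: 23→31
#111: 31→34
Sum = 12+23+31+34 = 100.
Difference = 70 − 100 = -30.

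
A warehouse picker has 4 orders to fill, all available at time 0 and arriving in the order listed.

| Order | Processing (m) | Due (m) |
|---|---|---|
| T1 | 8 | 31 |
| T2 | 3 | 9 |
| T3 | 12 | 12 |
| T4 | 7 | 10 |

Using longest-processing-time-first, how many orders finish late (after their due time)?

2

LPT (decreasing processing time): T3 T1 T4 T2.
T3: 0→12, due 12, tardiness 0
T1: 12→20, due 31, tardiness 0
T4: 20→27, due 10, tardiness 17
T2: 27→30, due 9, tardiness 21
Late orders: 2.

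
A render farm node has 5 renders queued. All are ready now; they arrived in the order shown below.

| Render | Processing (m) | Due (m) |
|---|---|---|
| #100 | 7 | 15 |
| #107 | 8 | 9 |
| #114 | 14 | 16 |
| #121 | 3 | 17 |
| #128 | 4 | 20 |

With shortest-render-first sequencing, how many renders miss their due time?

2

SPT (increasing processing time): #121 #128 #100 #107 #114.
#121: 0→3, due 17, tardiness 0
#128: 3→7, due 20, tardiness 0
#100: 7→14, due 15, tardiness 0
#107: 14→22, due 9, tardiness 13
#114: 22→36, due 16, tardiness 20
Late renders: 2.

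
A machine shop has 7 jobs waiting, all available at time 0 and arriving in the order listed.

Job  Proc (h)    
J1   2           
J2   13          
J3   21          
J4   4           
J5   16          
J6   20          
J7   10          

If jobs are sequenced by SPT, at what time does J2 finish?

SPT (increasing processing time): J1 J4 J7 J2 J5 J6 J3.
J1: 0→2
J4: 2→6
J7: 6→16
J2: 16→29

29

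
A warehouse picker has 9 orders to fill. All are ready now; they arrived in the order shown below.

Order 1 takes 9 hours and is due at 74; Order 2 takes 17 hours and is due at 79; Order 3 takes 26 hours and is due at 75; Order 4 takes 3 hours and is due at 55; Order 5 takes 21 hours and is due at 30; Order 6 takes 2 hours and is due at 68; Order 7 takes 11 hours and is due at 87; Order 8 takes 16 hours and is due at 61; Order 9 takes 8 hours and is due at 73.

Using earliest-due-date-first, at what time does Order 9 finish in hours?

EDD (increasing due date): Order 5 Order 4 Order 8 Order 6 Order 9 Order 1 Order 3 Order 2 Order 7.
Order 5: 0→21
Order 4: 21→24
Order 8: 24→40
Order 6: 40→42
Order 9: 42→50

50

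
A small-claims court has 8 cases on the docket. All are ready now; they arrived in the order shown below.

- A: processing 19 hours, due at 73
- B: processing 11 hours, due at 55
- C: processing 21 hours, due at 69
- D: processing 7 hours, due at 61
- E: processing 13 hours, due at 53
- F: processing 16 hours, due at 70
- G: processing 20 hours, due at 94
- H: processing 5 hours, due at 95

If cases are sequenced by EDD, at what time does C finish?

EDD (increasing due date): E B D C F A G H.
E: 0→13
B: 13→24
D: 24→31
C: 31→52

52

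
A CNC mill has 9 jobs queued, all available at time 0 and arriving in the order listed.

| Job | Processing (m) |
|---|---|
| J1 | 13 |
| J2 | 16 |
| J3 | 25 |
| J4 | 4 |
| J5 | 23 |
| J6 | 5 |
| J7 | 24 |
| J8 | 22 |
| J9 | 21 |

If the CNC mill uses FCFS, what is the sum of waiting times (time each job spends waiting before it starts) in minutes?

563

FIFO (arrival order): J1 J2 J3 J4 J5 J6 J7 J8 J9.
J1: waits 0, runs 0→13
J2: waits 13, runs 13→29
J3: waits 29, runs 29→54
J4: waits 54, runs 54→58
J5: waits 58, runs 58→81
J6: waits 81, runs 81→86
J7: waits 86, runs 86→110
J8: waits 110, runs 110→132
J9: waits 132, runs 132→153
Sum = 0+13+29+54+58+81+86+110+132 = 563.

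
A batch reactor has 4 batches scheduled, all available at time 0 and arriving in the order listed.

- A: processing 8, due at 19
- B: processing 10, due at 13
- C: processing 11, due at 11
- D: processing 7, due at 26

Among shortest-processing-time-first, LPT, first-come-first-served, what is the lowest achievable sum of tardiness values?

28

SPT (increasing processing time): D A B C.
D: 0→7, due 26, tardiness 0
A: 7→15, due 19, tardiness 0
B: 15→25, due 13, tardiness 12
C: 25→36, due 11, tardiness 25
Sum = 0+0+12+25 = 37.
LPT (decreasing processing time): C B A D.
C: 0→11, due 11, tardiness 0
B: 11→21, due 13, tardiness 8
A: 21→29, due 19, tardiness 10
D: 29→36, due 26, tardiness 10
Sum = 0+8+10+10 = 28.
FIFO (arrival order): A B C D.
A: 0→8, due 19, tardiness 0
B: 8→18, due 13, tardiness 5
C: 18→29, due 11, tardiness 18
D: 29→36, due 26, tardiness 10
Sum = 0+5+18+10 = 33.
SPT 37, LPT 28, FIFO 33 → minimum 28.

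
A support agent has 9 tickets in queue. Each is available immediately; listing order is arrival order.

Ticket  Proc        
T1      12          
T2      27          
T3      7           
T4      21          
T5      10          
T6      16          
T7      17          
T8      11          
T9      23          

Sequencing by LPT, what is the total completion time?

LPT (decreasing processing time): T2 T9 T4 T7 T6 T1 T8 T5 T3.
T2: 0→27
T9: 27→50
T4: 50→71
T7: 71→88
T6: 88→104
T1: 104→116
T8: 116→127
T5: 127→137
T3: 137→144
Sum = 27+50+71+88+104+116+127+137+144 = 864.

864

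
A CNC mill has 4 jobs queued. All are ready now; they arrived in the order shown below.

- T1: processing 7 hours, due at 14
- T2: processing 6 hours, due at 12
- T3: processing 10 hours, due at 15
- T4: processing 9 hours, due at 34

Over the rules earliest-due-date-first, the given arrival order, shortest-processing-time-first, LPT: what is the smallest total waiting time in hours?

41

EDD (increasing due date): T2 T1 T3 T4.
T2: waits 0, runs 0→6
T1: waits 6, runs 6→13
T3: waits 13, runs 13→23
T4: waits 23, runs 23→32
Sum = 0+6+13+23 = 42.
FIFO (arrival order): T1 T2 T3 T4.
T1: waits 0, runs 0→7
T2: waits 7, runs 7→13
T3: waits 13, runs 13→23
T4: waits 23, runs 23→32
Sum = 0+7+13+23 = 43.
SPT (increasing processing time): T2 T1 T4 T3.
T2: waits 0, runs 0→6
T1: waits 6, runs 6→13
T4: waits 13, runs 13→22
T3: waits 22, runs 22→32
Sum = 0+6+13+22 = 41.
LPT (decreasing processing time): T3 T4 T1 T2.
T3: waits 0, runs 0→10
T4: waits 10, runs 10→19
T1: waits 19, runs 19→26
T2: waits 26, runs 26→32
Sum = 0+10+19+26 = 55.
EDD 42, FIFO 43, SPT 41, LPT 55 → minimum 41.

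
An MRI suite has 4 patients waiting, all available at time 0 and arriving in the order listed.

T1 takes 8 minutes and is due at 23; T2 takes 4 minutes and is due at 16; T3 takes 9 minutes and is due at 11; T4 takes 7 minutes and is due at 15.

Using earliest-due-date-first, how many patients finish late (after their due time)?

EDD (increasing due date): T3 T4 T2 T1.
T3: 0→9, due 11, tardiness 0
T4: 9→16, due 15, tardiness 1
T2: 16→20, due 16, tardiness 4
T1: 20→28, due 23, tardiness 5
Late patients: 3.

3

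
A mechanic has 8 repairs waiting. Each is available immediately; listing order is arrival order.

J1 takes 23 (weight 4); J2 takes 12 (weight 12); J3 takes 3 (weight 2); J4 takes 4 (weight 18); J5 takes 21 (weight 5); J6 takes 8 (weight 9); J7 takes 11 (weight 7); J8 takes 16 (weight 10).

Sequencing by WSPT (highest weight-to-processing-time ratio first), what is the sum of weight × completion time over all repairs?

WSPT (decreasing weight/processing-time ratio): J4 J6 J2 J3 J7 J8 J5 J1.
J4: finishes 4, weight 18, w·C = 72
J6: finishes 12, weight 9, w·C = 108
J2: finishes 24, weight 12, w·C = 288
J3: finishes 27, weight 2, w·C = 54
J7: finishes 38, weight 7, w·C = 266
J8: finishes 54, weight 10, w·C = 540
J5: finishes 75, weight 5, w·C = 375
J1: finishes 98, weight 4, w·C = 392
Sum = 72+108+288+54+266+540+375+392 = 2095.

2095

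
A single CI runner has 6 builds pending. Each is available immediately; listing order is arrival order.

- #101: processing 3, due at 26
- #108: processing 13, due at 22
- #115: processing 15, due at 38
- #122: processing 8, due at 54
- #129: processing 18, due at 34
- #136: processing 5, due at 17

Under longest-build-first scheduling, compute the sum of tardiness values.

102

LPT (decreasing processing time): #129 #115 #108 #122 #136 #101.
#129: 0→18, due 34, tardiness 0
#115: 18→33, due 38, tardiness 0
#108: 33→46, due 22, tardiness 24
#122: 46→54, due 54, tardiness 0
#136: 54→59, due 17, tardiness 42
#101: 59→62, due 26, tardiness 36
Sum = 0+0+24+0+42+36 = 102.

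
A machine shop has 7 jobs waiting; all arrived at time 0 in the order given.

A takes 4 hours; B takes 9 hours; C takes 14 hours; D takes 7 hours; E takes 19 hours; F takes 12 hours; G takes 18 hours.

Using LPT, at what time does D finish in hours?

79

LPT (decreasing processing time): E G C F B D A.
E: 0→19
G: 19→37
C: 37→51
F: 51→63
B: 63→72
D: 72→79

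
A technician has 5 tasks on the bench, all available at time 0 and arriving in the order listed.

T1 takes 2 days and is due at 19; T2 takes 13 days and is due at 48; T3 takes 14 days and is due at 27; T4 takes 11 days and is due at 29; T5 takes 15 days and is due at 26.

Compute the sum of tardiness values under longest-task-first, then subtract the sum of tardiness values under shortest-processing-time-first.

LPT (decreasing processing time): T5 T3 T2 T4 T1.
T5: 0→15, due 26, tardiness 0
T3: 15→29, due 27, tardiness 2
T2: 29→42, due 48, tardiness 0
T4: 42→53, due 29, tardiness 24
T1: 53→55, due 19, tardiness 36
Sum = 0+2+0+24+36 = 62.
SPT (increasing processing time): T1 T4 T2 T3 T5.
T1: 0→2, due 19, tardiness 0
T4: 2→13, due 29, tardiness 0
T2: 13→26, due 48, tardiness 0
T3: 26→40, due 27, tardiness 13
T5: 40→55, due 26, tardiness 29
Sum = 0+0+0+13+29 = 42.
Difference = 62 − 42 = 20.

20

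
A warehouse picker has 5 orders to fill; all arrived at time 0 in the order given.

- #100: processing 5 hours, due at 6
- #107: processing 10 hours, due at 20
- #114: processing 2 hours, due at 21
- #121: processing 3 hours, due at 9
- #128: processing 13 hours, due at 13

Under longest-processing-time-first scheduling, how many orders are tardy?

LPT (decreasing processing time): #128 #107 #100 #121 #114.
#128: 0→13, due 13, tardiness 0
#107: 13→23, due 20, tardiness 3
#100: 23→28, due 6, tardiness 22
#121: 28→31, due 9, tardiness 22
#114: 31→33, due 21, tardiness 12
Late orders: 4.

4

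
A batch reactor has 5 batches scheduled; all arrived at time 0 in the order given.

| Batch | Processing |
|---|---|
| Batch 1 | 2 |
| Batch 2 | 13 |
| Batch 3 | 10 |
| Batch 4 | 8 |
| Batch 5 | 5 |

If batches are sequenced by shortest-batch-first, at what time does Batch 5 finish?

7

SPT (increasing processing time): Batch 1 Batch 5 Batch 4 Batch 3 Batch 2.
Batch 1: 0→2
Batch 5: 2→7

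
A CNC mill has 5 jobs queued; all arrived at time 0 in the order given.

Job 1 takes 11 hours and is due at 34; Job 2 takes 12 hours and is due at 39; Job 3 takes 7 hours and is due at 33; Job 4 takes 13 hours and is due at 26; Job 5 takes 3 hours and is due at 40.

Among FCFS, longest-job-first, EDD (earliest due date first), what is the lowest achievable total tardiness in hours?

10

FIFO (arrival order): Job 1 Job 2 Job 3 Job 4 Job 5.
Job 1: 0→11, due 34, tardiness 0
Job 2: 11→23, due 39, tardiness 0
Job 3: 23→30, due 33, tardiness 0
Job 4: 30→43, due 26, tardiness 17
Job 5: 43→46, due 40, tardiness 6
Sum = 0+0+0+17+6 = 23.
LPT (decreasing processing time): Job 4 Job 2 Job 1 Job 3 Job 5.
Job 4: 0→13, due 26, tardiness 0
Job 2: 13→25, due 39, tardiness 0
Job 1: 25→36, due 34, tardiness 2
Job 3: 36→43, due 33, tardiness 10
Job 5: 43→46, due 40, tardiness 6
Sum = 0+0+2+10+6 = 18.
EDD (increasing due date): Job 4 Job 3 Job 1 Job 2 Job 5.
Job 4: 0→13, due 26, tardiness 0
Job 3: 13→20, due 33, tardiness 0
Job 1: 20→31, due 34, tardiness 0
Job 2: 31→43, due 39, tardiness 4
Job 5: 43→46, due 40, tardiness 6
Sum = 0+0+0+4+6 = 10.
FIFO 23, LPT 18, EDD 10 → minimum 10.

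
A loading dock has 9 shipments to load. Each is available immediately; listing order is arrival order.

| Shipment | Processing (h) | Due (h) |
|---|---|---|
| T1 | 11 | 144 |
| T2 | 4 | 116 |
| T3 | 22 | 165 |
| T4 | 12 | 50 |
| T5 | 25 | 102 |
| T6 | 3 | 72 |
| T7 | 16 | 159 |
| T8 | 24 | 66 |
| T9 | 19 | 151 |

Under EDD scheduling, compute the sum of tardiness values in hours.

0

EDD (increasing due date): T4 T8 T6 T5 T2 T1 T9 T7 T3.
T4: 0→12, due 50, tardiness 0
T8: 12→36, due 66, tardiness 0
T6: 36→39, due 72, tardiness 0
T5: 39→64, due 102, tardiness 0
T2: 64→68, due 116, tardiness 0
T1: 68→79, due 144, tardiness 0
T9: 79→98, due 151, tardiness 0
T7: 98→114, due 159, tardiness 0
T3: 114→136, due 165, tardiness 0
Sum = 0+0+0+0+0+0+0+0+0 = 0.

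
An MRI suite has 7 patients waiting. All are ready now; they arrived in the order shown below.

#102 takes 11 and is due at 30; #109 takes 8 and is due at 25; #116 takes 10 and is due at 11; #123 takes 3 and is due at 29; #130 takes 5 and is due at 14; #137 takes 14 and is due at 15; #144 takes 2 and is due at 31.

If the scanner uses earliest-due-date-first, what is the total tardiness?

EDD (increasing due date): #116 #130 #137 #109 #123 #102 #144.
#116: 0→10, due 11, tardiness 0
#130: 10→15, due 14, tardiness 1
#137: 15→29, due 15, tardiness 14
#109: 29→37, due 25, tardiness 12
#123: 37→40, due 29, tardiness 11
#102: 40→51, due 30, tardiness 21
#144: 51→53, due 31, tardiness 22
Sum = 0+1+14+12+11+21+22 = 81.

81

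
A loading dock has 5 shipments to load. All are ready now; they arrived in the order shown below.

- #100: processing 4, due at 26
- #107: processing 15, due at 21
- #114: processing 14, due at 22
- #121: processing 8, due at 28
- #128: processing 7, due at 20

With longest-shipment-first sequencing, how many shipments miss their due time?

LPT (decreasing processing time): #107 #114 #121 #128 #100.
#107: 0→15, due 21, tardiness 0
#114: 15→29, due 22, tardiness 7
#121: 29→37, due 28, tardiness 9
#128: 37→44, due 20, tardiness 24
#100: 44→48, due 26, tardiness 22
Late shipments: 4.

4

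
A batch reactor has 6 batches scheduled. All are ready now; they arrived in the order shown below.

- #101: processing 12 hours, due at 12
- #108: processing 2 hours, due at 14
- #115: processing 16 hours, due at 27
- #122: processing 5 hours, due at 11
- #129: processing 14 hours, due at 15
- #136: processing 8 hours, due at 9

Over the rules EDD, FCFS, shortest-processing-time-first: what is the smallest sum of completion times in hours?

EDD (increasing due date): #136 #122 #101 #108 #129 #115.
#136: 0→8
#122: 8→13
#101: 13→25
#108: 25→27
#129: 27→41
#115: 41→57
Sum = 8+13+25+27+41+57 = 171.
FIFO (arrival order): #101 #108 #115 #122 #129 #136.
#101: 0→12
#108: 12→14
#115: 14→30
#122: 30→35
#129: 35→49
#136: 49→57
Sum = 12+14+30+35+49+57 = 197.
SPT (increasing processing time): #108 #122 #136 #101 #129 #115.
#108: 0→2
#122: 2→7
#136: 7→15
#101: 15→27
#129: 27→41
#115: 41→57
Sum = 2+7+15+27+41+57 = 149.
EDD 171, FIFO 197, SPT 149 → minimum 149.

149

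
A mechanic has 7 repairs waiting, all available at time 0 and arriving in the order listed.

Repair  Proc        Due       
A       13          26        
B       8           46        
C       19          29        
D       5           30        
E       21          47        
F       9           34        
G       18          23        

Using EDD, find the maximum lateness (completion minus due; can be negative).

46

EDD (increasing due date): G A C D F B E.
G: 0→18, due 23, lateness -5
A: 18→31, due 26, lateness 5
C: 31→50, due 29, lateness 21
D: 50→55, due 30, lateness 25
F: 55→64, due 34, lateness 30
B: 64→72, due 46, lateness 26
E: 72→93, due 47, lateness 46
Maximum = 46.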